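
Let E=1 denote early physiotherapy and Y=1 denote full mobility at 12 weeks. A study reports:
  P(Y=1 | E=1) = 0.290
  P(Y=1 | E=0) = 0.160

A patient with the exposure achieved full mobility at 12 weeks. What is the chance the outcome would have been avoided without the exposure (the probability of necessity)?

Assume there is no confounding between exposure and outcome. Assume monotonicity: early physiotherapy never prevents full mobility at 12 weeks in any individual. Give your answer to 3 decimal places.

Let p₁ = 0.29, p₀ = 0.16.
Under exogeneity and monotonicity, PN = (p₁ − p₀) / p₁.
PN = (0.29 − 0.16) / 0.29 = 0.13 / 0.29 ≈ 0.4483

PN ≈ 0.448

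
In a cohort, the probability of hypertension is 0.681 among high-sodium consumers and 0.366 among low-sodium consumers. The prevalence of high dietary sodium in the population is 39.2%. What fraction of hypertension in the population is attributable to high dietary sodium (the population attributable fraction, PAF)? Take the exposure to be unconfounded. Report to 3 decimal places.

PAF ≈ 0.252

Let p₁ = 0.681, p₀ = 0.366.
Overall risk P(Y=1) = π·p₁ + (1−π)·p₀ = 0.392×0.681 + 0.608×0.366 = 0.48948.
Under exogeneity, PAF = [P(Y=1) − p₀] / P(Y=1).
PAF = (0.48948 − 0.366) / 0.48948 ≈ 0.2523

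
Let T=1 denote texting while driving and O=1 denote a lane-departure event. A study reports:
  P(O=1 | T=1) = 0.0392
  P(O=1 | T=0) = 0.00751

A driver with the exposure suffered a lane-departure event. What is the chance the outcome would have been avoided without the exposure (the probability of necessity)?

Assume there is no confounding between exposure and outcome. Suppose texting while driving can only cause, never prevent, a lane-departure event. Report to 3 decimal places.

Let p₁ = 0.0392, p₀ = 0.00751.
Under exogeneity and monotonicity, PN = (p₁ − p₀) / p₁.
PN = (0.0392 − 0.00751) / 0.0392 = 0.03169 / 0.0392 ≈ 0.8084

PN ≈ 0.808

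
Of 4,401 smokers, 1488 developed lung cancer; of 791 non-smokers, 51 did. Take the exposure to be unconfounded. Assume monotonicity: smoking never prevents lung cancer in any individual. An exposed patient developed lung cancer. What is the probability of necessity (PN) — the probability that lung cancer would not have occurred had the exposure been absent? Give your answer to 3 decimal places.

p₁ = P(outcome | exposed) = 1488/4401 = 0.3381
p₀ = P(outcome | unexposed) = 51/791 = 0.064475
Under exogeneity and monotonicity, PN = (p₁ − p₀) / p₁.
PN = (0.3381 − 0.064475) / 0.3381 = 0.27363 / 0.3381 ≈ 0.8093

PN ≈ 0.809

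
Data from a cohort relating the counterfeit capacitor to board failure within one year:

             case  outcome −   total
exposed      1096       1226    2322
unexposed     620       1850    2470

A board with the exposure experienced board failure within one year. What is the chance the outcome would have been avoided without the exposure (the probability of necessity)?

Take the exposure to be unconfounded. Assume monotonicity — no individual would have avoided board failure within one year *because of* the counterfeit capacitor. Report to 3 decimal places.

p₁ = P(outcome | exposed) = 1096/2322 = 0.47201
p₀ = P(outcome | unexposed) = 620/2470 = 0.25101
Under exogeneity and monotonicity, PN = (p₁ − p₀) / p₁.
PN = (0.47201 − 0.25101) / 0.47201 = 0.22099 / 0.47201 ≈ 0.4682

PN ≈ 0.468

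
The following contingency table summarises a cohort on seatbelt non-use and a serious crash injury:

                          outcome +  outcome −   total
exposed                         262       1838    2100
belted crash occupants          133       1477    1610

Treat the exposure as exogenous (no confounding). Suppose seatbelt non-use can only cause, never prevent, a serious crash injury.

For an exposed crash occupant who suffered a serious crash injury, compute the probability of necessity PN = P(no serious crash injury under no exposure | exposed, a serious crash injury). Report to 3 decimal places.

p₁ = P(outcome | exposed) = 262/2100 = 0.12476
p₀ = P(outcome | unexposed) = 133/1610 = 0.082609
Under exogeneity and monotonicity, PN = (p₁ − p₀)/p₁.
PN = (0.12476 − 0.082609) / 0.12476 ≈ 0.3379

PN ≈ 0.338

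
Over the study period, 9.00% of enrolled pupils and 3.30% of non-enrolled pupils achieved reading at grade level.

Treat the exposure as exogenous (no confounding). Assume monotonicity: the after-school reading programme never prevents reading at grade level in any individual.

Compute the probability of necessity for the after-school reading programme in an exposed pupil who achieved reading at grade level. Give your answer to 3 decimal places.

PN ≈ 0.633

p₁ = 0.09, p₀ = 0.033.
Under exogeneity and monotonicity, PN = (p₁ − p₀) / p₁.
PN = (0.09 − 0.033) / 0.09 = 0.057 / 0.09 ≈ 0.6333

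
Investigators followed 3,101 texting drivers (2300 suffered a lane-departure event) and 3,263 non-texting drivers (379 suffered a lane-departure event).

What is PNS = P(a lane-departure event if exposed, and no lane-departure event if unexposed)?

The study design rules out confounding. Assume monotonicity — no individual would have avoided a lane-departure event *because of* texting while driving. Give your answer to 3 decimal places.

p₁ = P(outcome | exposed) = 2300/3101 = 0.7417
p₀ = P(outcome | unexposed) = 379/3263 = 0.11615
Under exogeneity and monotonicity, PNS = p₁ − p₀.
PNS = 0.7417 − 0.11615 = 0.62555

PNS ≈ 0.626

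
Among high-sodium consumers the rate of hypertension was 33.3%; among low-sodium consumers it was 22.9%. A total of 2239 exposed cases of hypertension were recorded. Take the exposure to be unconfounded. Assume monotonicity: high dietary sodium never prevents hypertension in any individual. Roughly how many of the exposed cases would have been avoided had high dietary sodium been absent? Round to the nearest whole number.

p₁ = 0.333, p₀ = 0.229.
PN = (p₁ − p₀)/p₁ = (0.333 − 0.229) / 0.333 ≈ 0.31231.
Attributable cases ≈ PN × (exposed cases) = 0.31231 × 2239 ≈ 699.27.

about 699 cases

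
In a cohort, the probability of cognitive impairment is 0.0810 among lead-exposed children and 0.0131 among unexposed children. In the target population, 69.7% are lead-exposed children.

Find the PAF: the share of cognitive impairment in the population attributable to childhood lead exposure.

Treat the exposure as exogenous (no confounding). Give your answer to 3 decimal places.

Let p₁ = 0.081, p₀ = 0.0131.
Overall risk P(Y=1) = π·p₁ + (1−π)·p₀ = 0.697×0.081 + 0.303×0.0131 = 0.060426.
Under exogeneity, PAF = [P(Y=1) − p₀] / P(Y=1).
PAF = (0.060426 − 0.0131) / 0.060426 ≈ 0.7832

PAF ≈ 0.783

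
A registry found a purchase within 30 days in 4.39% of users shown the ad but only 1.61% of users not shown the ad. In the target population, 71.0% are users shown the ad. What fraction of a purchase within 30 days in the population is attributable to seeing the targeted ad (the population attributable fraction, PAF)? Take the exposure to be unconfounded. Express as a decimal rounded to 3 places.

PAF ≈ 0.551

p₁ = 0.0439, p₀ = 0.0161.
Overall risk P(Y=1) = π·p₁ + (1−π)·p₀ = 0.71×0.0439 + 0.29×0.0161 = 0.035838.
Under exogeneity, PAF = [P(Y=1) − p₀] / P(Y=1).
PAF = (0.035838 − 0.0161) / 0.035838 ≈ 0.5508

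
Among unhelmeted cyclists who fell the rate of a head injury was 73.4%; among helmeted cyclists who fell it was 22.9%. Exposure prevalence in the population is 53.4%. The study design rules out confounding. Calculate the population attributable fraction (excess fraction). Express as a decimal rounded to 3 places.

p₁ = 0.734, p₀ = 0.229.
Overall risk P(Y=1) = π·p₁ + (1−π)·p₀ = 0.534×0.734 + 0.466×0.229 = 0.49867.
Under exogeneity, PAF = [P(Y=1) − p₀] / P(Y=1).
PAF = (0.49867 − 0.229) / 0.49867 ≈ 0.5408

PAF ≈ 0.541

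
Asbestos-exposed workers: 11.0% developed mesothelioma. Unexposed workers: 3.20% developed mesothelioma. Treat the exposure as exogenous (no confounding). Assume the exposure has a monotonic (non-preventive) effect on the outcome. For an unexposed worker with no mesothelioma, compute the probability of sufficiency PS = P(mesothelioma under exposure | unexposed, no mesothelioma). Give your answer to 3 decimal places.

p₁ = 0.11, p₀ = 0.032.
Under exogeneity and monotonicity, PS = (p₁ − p₀) / (1 − p₀).
PS = (0.11 − 0.032) / (1 − 0.032) = 0.078 / 0.968 ≈ 0.0806

PS ≈ 0.081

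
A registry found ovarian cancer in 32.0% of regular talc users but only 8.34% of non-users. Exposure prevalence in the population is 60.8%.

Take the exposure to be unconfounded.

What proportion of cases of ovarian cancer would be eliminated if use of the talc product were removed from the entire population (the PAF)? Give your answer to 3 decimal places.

p₁ = 0.32, p₀ = 0.0834.
Overall risk P(Y=1) = π·p₁ + (1−π)·p₀ = 0.608×0.32 + 0.392×0.0834 = 0.22725.
Under exogeneity, PAF = [P(Y=1) − p₀] / P(Y=1).
PAF = (0.22725 − 0.0834) / 0.22725 ≈ 0.6330

PAF ≈ 0.633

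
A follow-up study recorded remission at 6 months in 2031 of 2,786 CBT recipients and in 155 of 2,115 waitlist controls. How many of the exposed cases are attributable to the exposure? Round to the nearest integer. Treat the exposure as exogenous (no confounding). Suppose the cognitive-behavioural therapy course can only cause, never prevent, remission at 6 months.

about 1827 cases

p₁ = P(outcome | exposed) = 2031/2786 = 0.729
p₀ = P(outcome | unexposed) = 155/2115 = 0.073286
PN = (p₁ − p₀)/p₁ = (0.729 − 0.073286) / 0.729 ≈ 0.89947.
Attributable cases ≈ PN × (exposed cases) = 0.89947 × 2031 ≈ 1826.83.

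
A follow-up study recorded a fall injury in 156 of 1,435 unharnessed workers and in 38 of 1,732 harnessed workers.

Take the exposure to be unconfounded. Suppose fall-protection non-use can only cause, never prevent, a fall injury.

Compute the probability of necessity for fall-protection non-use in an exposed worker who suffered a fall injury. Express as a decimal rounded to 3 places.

p₁ = P(outcome | exposed) = 156/1435 = 0.10871
p₀ = P(outcome | unexposed) = 38/1732 = 0.02194
Under exogeneity and monotonicity, PN = (p₁ − p₀) / p₁.
PN = (0.10871 − 0.02194) / 0.10871 = 0.086771 / 0.10871 ≈ 0.7982

PN ≈ 0.798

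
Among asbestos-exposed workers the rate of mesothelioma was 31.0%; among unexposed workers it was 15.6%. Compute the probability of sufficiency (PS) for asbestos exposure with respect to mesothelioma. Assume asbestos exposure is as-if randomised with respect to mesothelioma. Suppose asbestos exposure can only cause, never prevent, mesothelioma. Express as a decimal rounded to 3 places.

p₁ = 0.31, p₀ = 0.156.
Under exogeneity and monotonicity, PS = (p₁ − p₀) / (1 − p₀).
PS = (0.31 − 0.156) / (1 − 0.156) = 0.154 / 0.844 ≈ 0.1825

PS ≈ 0.182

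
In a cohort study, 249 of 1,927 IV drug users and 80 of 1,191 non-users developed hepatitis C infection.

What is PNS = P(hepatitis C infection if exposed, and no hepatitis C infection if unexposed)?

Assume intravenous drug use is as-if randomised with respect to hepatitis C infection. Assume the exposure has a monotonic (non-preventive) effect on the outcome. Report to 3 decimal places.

PNS ≈ 0.062

p₁ = P(outcome | exposed) = 249/1927 = 0.12922
p₀ = P(outcome | unexposed) = 80/1191 = 0.06717
Under exogeneity and monotonicity, PNS = p₁ − p₀.
PNS = 0.12922 − 0.06717 = 0.062046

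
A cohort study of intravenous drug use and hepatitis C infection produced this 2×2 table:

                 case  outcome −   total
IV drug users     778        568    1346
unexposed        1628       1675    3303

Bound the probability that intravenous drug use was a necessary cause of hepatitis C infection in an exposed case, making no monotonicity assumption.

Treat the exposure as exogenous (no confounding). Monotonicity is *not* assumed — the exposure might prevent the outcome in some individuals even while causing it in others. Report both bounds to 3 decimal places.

0.147 ≤ PN ≤ 0.877

p₁ = P(outcome | exposed) = 778/1346 = 0.57801
p₀ = P(outcome | unexposed) = 1628/3303 = 0.49289
Under exogeneity alone the bounds on PN are max{0,(p₁−p₀)/p₁} ≤ PN ≤ min{1,(1−p₀)/p₁}.
  lower = (p₁ − p₀)/p₁ = 0.085124 / 0.57801 ≈ 0.1473
  upper = min{1, (1 − p₀)/p₁} = 0.50711 / 0.57801 ≈ 0.8773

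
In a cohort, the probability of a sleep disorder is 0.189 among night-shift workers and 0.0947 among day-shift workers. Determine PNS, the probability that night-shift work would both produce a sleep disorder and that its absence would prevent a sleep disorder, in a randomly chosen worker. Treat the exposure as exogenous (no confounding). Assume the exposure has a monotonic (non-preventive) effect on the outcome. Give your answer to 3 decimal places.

Let p₁ = 0.189, p₀ = 0.0947.
Under exogeneity and monotonicity, PNS = p₁ − p₀.
PNS = 0.189 − 0.0947 = 0.0943

PNS ≈ 0.094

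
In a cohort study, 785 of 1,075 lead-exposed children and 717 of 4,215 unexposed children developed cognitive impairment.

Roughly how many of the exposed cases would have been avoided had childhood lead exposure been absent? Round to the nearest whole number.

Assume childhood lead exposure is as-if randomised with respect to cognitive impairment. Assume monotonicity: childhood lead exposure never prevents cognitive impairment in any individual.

about 602 cases

p₁ = P(outcome | exposed) = 785/1075 = 0.73023
p₀ = P(outcome | unexposed) = 717/4215 = 0.17011
PN = (p₁ − p₀)/p₁ = (0.73023 − 0.17011) / 0.73023 ≈ 0.76705.
Attributable cases ≈ PN × (exposed cases) = 0.76705 × 785 ≈ 602.14.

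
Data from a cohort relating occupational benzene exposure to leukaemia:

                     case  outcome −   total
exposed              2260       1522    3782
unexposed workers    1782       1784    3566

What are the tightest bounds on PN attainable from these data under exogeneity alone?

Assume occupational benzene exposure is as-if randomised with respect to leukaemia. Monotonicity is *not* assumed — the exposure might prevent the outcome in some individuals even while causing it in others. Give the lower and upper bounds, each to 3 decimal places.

0.164 ≤ PN ≤ 0.837

p₁ = P(outcome | exposed) = 2260/3782 = 0.59757
p₀ = P(outcome | unexposed) = 1782/3566 = 0.49972
Under exogeneity alone the bounds on PN are max{0,(p₁−p₀)/p₁} ≤ PN ≤ min{1,(1−p₀)/p₁}.
  lower = (p₁ − p₀)/p₁ = 0.097848 / 0.59757 ≈ 0.1637
  upper = min{1, (1 − p₀)/p₁} = 0.50028 / 0.59757 ≈ 0.8372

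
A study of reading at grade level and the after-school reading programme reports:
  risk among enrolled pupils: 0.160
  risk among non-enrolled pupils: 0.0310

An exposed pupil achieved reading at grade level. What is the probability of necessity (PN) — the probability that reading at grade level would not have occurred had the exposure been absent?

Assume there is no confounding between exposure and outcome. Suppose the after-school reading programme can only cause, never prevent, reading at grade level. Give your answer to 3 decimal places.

PN ≈ 0.806

Let p₁ = 0.16, p₀ = 0.031.
Under exogeneity and monotonicity, PN = (p₁ − p₀) / p₁.
PN = (0.16 − 0.031) / 0.16 = 0.129 / 0.16 ≈ 0.8063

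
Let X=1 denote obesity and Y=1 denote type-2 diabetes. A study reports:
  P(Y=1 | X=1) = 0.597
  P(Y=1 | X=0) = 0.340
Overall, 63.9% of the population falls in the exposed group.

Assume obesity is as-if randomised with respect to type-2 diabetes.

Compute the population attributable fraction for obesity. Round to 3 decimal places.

Let p₁ = 0.597, p₀ = 0.34.
Overall risk P(Y=1) = π·p₁ + (1−π)·p₀ = 0.639×0.597 + 0.361×0.34 = 0.50422.
Under exogeneity, PAF = [P(Y=1) − p₀] / P(Y=1).
PAF = (0.50422 − 0.34) / 0.50422 ≈ 0.3257

PAF ≈ 0.326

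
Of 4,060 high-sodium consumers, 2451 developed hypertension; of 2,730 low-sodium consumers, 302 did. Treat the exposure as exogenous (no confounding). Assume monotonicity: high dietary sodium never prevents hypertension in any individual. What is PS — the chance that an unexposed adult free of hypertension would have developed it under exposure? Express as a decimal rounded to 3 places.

PS ≈ 0.554

p₁ = P(outcome | exposed) = 2451/4060 = 0.60369
p₀ = P(outcome | unexposed) = 302/2730 = 0.11062
Under exogeneity and monotonicity, PS = (p₁ − p₀) / (1 − p₀).
PS = (0.60369 − 0.11062) / (1 − 0.11062) = 0.49307 / 0.88938 ≈ 0.5544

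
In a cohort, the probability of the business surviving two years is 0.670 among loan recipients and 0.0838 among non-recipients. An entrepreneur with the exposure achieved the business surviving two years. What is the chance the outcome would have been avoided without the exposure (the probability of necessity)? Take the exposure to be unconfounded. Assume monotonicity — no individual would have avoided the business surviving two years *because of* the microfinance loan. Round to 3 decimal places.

PN ≈ 0.875

Let p₁ = 0.67, p₀ = 0.0838.
Under exogeneity and monotonicity, PN = (p₁ − p₀) / p₁.
PN = (0.67 − 0.0838) / 0.67 = 0.5862 / 0.67 ≈ 0.8749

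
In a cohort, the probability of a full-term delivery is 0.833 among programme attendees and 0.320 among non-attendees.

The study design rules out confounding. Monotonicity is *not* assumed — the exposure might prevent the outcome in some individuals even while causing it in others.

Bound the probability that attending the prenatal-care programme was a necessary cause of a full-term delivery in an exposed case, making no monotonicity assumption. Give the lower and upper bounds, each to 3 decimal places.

0.616 ≤ PN ≤ 0.816

Let p₁ = 0.833, p₀ = 0.32.
Under exogeneity alone the bounds on PN are max{0,(p₁−p₀)/p₁} ≤ PN ≤ min{1,(1−p₀)/p₁}.
  lower = (p₁ − p₀)/p₁ = 0.513 / 0.833 ≈ 0.6158
  upper = min{1, (1 − p₀)/p₁} = 0.68 / 0.833 ≈ 0.8163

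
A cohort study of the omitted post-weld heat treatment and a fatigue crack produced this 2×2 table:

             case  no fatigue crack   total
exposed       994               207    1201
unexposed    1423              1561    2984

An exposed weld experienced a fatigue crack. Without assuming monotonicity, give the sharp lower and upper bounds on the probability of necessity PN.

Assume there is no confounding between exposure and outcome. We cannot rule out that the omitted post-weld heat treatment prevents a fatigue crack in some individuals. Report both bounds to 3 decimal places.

p₁ = P(outcome | exposed) = 994/1201 = 0.82764
p₀ = P(outcome | unexposed) = 1423/2984 = 0.47688
Under exogeneity alone the bounds on PN are max{0,(p₁−p₀)/p₁} ≤ PN ≤ min{1,(1−p₀)/p₁}.
  lower = (p₁ − p₀)/p₁ = 0.35077 / 0.82764 ≈ 0.4238
  upper = min{1, (1 − p₀)/p₁} = 0.52312 / 0.82764 ≈ 0.6321

0.424 ≤ PN ≤ 0.632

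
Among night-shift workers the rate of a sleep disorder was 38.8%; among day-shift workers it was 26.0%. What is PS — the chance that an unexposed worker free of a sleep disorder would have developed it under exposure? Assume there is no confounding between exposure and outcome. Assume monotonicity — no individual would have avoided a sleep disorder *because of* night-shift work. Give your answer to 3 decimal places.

PS ≈ 0.173

p₁ = 0.388, p₀ = 0.26.
Under exogeneity and monotonicity, PS = (p₁ − p₀) / (1 − p₀).
PS = (0.388 − 0.26) / (1 − 0.26) = 0.128 / 0.74 ≈ 0.1730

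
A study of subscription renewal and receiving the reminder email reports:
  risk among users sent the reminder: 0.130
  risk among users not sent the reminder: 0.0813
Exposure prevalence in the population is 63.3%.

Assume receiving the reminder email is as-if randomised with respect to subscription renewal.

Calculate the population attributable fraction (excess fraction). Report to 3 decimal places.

PAF ≈ 0.275

Let p₁ = 0.13, p₀ = 0.0813.
Overall risk P(Y=1) = π·p₁ + (1−π)·p₀ = 0.633×0.13 + 0.367×0.0813 = 0.11213.
Under exogeneity, PAF = [P(Y=1) − p₀] / P(Y=1).
PAF = (0.11213 − 0.0813) / 0.11213 ≈ 0.2749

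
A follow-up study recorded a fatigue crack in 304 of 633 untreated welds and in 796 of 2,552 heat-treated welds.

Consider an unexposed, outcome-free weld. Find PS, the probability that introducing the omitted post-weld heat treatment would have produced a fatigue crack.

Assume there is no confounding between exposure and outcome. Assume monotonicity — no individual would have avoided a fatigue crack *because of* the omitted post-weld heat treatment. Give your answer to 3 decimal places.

p₁ = P(outcome | exposed) = 304/633 = 0.48025
p₀ = P(outcome | unexposed) = 796/2552 = 0.31191
Under exogeneity and monotonicity, PS = (p₁ − p₀) / (1 − p₀).
PS = (0.48025 − 0.31191) / (1 − 0.31191) = 0.16834 / 0.68809 ≈ 0.2446

PS ≈ 0.245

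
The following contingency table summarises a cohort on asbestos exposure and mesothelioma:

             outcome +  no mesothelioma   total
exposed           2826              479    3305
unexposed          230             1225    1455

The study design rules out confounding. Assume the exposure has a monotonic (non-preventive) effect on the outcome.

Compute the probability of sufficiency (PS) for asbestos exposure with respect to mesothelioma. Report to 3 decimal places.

PS ≈ 0.828

p₁ = P(outcome | exposed) = 2826/3305 = 0.85507
p₀ = P(outcome | unexposed) = 230/1455 = 0.15808
Under exogeneity and monotonicity, PS = (p₁ − p₀)/(1 − p₀).
PS = (0.85507 − 0.15808) / 0.84192 ≈ 0.8279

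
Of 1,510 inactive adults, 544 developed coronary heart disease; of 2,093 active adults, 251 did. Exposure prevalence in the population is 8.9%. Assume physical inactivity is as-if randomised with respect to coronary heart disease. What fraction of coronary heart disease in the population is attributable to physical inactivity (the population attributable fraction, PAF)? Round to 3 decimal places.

p₁ = P(outcome | exposed) = 544/1510 = 0.36026
p₀ = P(outcome | unexposed) = 251/2093 = 0.11992
Overall risk P(Y=1) = π·p₁ + (1−π)·p₀ = 0.089×0.36026 + 0.911×0.11992 = 0.14131.
Under exogeneity, PAF = [P(Y=1) − p₀] / P(Y=1).
PAF = (0.14131 − 0.11992) / 0.14131 ≈ 0.1514

PAF ≈ 0.151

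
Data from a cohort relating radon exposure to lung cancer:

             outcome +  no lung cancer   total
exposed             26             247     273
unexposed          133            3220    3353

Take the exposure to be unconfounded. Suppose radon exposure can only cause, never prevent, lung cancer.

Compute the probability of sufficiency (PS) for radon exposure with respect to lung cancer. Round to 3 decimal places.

p₁ = P(outcome | exposed) = 26/273 = 0.095238
p₀ = P(outcome | unexposed) = 133/3353 = 0.039666
Under exogeneity and monotonicity, PS = (p₁ − p₀)/(1 − p₀).
PS = (0.095238 − 0.039666) / 0.96033 ≈ 0.0579

PS ≈ 0.058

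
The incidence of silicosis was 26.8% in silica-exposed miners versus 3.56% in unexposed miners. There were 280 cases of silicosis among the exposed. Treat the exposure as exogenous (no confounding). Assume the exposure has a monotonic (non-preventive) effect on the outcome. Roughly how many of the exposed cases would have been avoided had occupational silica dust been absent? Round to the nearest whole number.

p₁ = 0.268, p₀ = 0.0356.
PN = (p₁ − p₀)/p₁ = (0.268 − 0.0356) / 0.268 ≈ 0.86716.
Attributable cases ≈ PN × (exposed cases) = 0.86716 × 280 ≈ 242.81.

about 243 cases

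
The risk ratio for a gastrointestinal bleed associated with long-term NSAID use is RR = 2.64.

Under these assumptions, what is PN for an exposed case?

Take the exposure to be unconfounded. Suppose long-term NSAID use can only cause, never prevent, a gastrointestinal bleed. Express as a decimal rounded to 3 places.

Under exogeneity and monotonicity, PN = (RR − 1) / RR = 1 − 1/RR.
PN = (2.64 − 1) / 2.64 = 1.64 / 2.64 ≈ 0.6212

PN ≈ 0.621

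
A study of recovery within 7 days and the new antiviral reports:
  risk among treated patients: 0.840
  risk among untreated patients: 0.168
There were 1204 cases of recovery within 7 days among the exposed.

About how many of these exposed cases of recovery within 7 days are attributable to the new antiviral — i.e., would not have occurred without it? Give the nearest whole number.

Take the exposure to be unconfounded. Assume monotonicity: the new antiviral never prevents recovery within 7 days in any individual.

about 963 cases

Let p₁ = 0.84, p₀ = 0.168.
PN = (p₁ − p₀)/p₁ = (0.84 − 0.168) / 0.84 ≈ 0.80000.
Attributable cases ≈ PN × (exposed cases) = 0.80000 × 1204 ≈ 963.20.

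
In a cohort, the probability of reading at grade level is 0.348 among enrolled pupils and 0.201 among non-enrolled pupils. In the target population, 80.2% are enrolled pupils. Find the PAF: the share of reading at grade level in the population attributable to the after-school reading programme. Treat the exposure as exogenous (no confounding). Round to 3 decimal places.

PAF ≈ 0.370

Let p₁ = 0.348, p₀ = 0.201.
Overall risk P(Y=1) = π·p₁ + (1−π)·p₀ = 0.802×0.348 + 0.198×0.201 = 0.31889.
Under exogeneity, PAF = [P(Y=1) − p₀] / P(Y=1).
PAF = (0.31889 − 0.201) / 0.31889 ≈ 0.3697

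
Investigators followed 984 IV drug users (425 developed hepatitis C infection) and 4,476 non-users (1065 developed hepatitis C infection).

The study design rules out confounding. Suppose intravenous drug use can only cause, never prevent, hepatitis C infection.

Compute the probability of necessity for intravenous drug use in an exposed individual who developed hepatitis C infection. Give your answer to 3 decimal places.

p₁ = P(outcome | exposed) = 425/984 = 0.43191
p₀ = P(outcome | unexposed) = 1065/4476 = 0.23794
Under exogeneity and monotonicity, PN = (p₁ − p₀) / p₁.
PN = (0.43191 − 0.23794) / 0.43191 = 0.19397 / 0.43191 ≈ 0.4491

PN ≈ 0.449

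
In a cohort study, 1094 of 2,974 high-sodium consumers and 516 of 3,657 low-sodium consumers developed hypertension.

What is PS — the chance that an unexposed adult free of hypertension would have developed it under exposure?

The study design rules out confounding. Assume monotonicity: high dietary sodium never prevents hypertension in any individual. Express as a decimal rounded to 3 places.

p₁ = P(outcome | exposed) = 1094/2974 = 0.36785
p₀ = P(outcome | unexposed) = 516/3657 = 0.1411
Under exogeneity and monotonicity, PS = (p₁ − p₀) / (1 − p₀).
PS = (0.36785 − 0.1411) / (1 − 0.1411) = 0.22676 / 0.8589 ≈ 0.2640

PS ≈ 0.264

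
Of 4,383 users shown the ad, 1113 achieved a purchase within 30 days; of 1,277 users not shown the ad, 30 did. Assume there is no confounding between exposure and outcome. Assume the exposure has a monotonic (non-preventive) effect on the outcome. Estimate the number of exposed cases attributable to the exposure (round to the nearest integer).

about 1010 cases

p₁ = P(outcome | exposed) = 1113/4383 = 0.25394
p₀ = P(outcome | unexposed) = 30/1277 = 0.023493
PN = (p₁ − p₀)/p₁ = (0.25394 − 0.023493) / 0.25394 ≈ 0.90749.
Attributable cases ≈ PN × (exposed cases) = 0.90749 × 1113 ≈ 1010.03.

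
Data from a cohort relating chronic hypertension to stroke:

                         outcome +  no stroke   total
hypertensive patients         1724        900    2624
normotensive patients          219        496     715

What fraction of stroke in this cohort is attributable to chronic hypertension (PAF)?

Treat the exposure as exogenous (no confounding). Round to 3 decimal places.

p₁ = P(outcome | exposed) = 1724/2624 = 0.65701
p₀ = P(outcome | unexposed) = 219/715 = 0.30629
Exposure prevalence π = 2624/3339 = 0.78586; overall risk P(Y=1) = 0.58191.
Under exogeneity, PAF = [P(Y=1) − p₀]/P(Y=1).
PAF = (0.58191 − 0.30629) / 0.58191 ≈ 0.4736

PAF ≈ 0.474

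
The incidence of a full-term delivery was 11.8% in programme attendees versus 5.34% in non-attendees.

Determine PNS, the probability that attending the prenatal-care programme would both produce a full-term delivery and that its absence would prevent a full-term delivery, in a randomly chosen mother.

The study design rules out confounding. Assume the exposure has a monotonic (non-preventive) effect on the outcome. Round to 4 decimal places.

p₁ = 0.118, p₀ = 0.0534.
Under exogeneity and monotonicity, PNS = p₁ − p₀.
PNS = 0.118 − 0.0534 = 0.0646

PNS ≈ 0.0646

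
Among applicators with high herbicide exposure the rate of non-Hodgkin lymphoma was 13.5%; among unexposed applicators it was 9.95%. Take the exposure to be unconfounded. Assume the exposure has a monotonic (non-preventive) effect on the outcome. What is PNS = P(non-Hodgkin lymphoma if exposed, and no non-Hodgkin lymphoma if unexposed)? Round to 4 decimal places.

p₁ = 0.135, p₀ = 0.0995.
Under exogeneity and monotonicity, PNS = p₁ − p₀.
PNS = 0.135 − 0.0995 = 0.0355

PNS ≈ 0.0355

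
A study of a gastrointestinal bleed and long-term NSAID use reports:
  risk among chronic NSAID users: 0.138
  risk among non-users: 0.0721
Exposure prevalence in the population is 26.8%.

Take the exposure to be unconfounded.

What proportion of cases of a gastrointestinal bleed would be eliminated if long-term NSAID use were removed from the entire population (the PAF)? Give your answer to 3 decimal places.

PAF ≈ 0.197

Let p₁ = 0.138, p₀ = 0.0721.
Overall risk P(Y=1) = π·p₁ + (1−π)·p₀ = 0.268×0.138 + 0.732×0.0721 = 0.089761.
Under exogeneity, PAF = [P(Y=1) − p₀] / P(Y=1).
PAF = (0.089761 − 0.0721) / 0.089761 ≈ 0.1968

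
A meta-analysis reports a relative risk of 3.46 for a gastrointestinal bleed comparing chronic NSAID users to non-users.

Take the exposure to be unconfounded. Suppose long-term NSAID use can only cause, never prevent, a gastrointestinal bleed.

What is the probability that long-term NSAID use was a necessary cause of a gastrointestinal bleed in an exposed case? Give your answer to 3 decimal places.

PN ≈ 0.711

Under exogeneity and monotonicity, PN = (RR − 1) / RR = 1 − 1/RR.
PN = (3.46 − 1) / 3.46 = 2.46 / 3.46 ≈ 0.7110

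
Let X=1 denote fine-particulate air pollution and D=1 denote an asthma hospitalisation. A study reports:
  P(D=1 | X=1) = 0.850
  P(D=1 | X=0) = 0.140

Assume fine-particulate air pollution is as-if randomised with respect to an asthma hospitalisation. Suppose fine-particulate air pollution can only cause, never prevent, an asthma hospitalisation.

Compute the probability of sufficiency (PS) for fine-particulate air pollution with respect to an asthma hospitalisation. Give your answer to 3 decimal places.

Let p₁ = 0.85, p₀ = 0.14.
Under exogeneity and monotonicity, PS = (p₁ − p₀) / (1 − p₀).
PS = (0.85 − 0.14) / (1 − 0.14) = 0.71 / 0.86 ≈ 0.8256

PS ≈ 0.826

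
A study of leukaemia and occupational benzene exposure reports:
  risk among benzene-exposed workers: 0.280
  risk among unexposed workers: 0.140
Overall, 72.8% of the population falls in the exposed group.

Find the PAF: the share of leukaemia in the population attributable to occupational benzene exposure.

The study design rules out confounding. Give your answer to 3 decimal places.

PAF ≈ 0.421

Let p₁ = 0.28, p₀ = 0.14.
Overall risk P(Y=1) = π·p₁ + (1−π)·p₀ = 0.728×0.28 + 0.272×0.14 = 0.24192.
Under exogeneity, PAF = [P(Y=1) − p₀] / P(Y=1).
PAF = (0.24192 − 0.14) / 0.24192 ≈ 0.4213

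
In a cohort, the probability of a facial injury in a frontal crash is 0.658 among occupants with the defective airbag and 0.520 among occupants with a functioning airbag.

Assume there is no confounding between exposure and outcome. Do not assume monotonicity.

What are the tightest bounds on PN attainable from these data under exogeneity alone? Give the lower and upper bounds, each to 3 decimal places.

0.210 ≤ PN ≤ 0.729

Let p₁ = 0.658, p₀ = 0.52.
Under exogeneity alone the bounds on PN are max{0,(p₁−p₀)/p₁} ≤ PN ≤ min{1,(1−p₀)/p₁}.
  lower = (p₁ − p₀)/p₁ = 0.138 / 0.658 ≈ 0.2097
  upper = min{1, (1 − p₀)/p₁} = 0.48 / 0.658 ≈ 0.7295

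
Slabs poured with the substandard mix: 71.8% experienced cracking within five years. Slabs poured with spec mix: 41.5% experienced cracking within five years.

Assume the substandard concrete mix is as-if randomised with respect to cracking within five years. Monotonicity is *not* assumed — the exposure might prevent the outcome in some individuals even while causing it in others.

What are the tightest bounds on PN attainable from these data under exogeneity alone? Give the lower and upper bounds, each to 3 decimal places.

0.422 ≤ PN ≤ 0.815

p₁ = 0.718, p₀ = 0.415.
Under exogeneity alone the bounds on PN are max{0,(p₁−p₀)/p₁} ≤ PN ≤ min{1,(1−p₀)/p₁}.
  lower = (p₁ − p₀)/p₁ = 0.303 / 0.718 ≈ 0.4220
  upper = min{1, (1 − p₀)/p₁} = 0.585 / 0.718 ≈ 0.8148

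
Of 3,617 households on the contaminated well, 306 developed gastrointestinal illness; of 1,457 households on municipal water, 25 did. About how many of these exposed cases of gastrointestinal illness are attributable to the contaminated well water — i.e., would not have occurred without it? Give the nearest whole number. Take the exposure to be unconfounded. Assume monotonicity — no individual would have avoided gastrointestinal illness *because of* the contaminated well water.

p₁ = P(outcome | exposed) = 306/3617 = 0.0846
p₀ = P(outcome | unexposed) = 25/1457 = 0.017159
PN = (p₁ − p₀)/p₁ = (0.0846 − 0.017159) / 0.0846 ≈ 0.79718.
Attributable cases ≈ PN × (exposed cases) = 0.79718 × 306 ≈ 243.94.

about 244 cases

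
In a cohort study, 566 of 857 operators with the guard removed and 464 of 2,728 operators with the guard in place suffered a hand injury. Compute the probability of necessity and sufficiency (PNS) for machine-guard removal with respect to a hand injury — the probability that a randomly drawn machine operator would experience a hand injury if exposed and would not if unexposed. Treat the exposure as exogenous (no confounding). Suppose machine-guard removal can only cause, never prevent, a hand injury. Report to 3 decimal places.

p₁ = P(outcome | exposed) = 566/857 = 0.66044
p₀ = P(outcome | unexposed) = 464/2728 = 0.17009
Under exogeneity and monotonicity, PNS = p₁ − p₀.
PNS = 0.66044 − 0.17009 = 0.49036

PNS ≈ 0.490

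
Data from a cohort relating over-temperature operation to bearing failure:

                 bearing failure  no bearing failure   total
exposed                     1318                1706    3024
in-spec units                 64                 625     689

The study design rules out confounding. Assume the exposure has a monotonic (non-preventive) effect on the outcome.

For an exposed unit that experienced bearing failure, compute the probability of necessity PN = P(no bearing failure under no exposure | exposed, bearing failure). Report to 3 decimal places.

p₁ = P(outcome | exposed) = 1318/3024 = 0.43585
p₀ = P(outcome | unexposed) = 64/689 = 0.092888
Under exogeneity and monotonicity, PN = (p₁ − p₀)/p₁.
PN = (0.43585 − 0.092888) / 0.43585 ≈ 0.7869

PN ≈ 0.787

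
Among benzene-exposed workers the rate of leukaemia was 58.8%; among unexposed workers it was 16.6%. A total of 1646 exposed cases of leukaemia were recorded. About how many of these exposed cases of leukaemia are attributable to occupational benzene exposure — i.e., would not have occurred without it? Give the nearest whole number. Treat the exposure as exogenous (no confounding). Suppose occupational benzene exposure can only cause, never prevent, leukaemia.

p₁ = 0.588, p₀ = 0.166.
PN = (p₁ − p₀)/p₁ = (0.588 − 0.166) / 0.588 ≈ 0.71769.
Attributable cases ≈ PN × (exposed cases) = 0.71769 × 1646 ≈ 1181.31.

about 1181 cases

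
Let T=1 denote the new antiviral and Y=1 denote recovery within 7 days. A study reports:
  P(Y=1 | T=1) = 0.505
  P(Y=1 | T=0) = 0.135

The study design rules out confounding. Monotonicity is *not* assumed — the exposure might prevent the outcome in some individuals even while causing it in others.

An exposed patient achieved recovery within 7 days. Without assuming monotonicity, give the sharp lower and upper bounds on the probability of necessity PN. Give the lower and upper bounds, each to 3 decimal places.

0.733 ≤ PN ≤ 1.000

Let p₁ = 0.505, p₀ = 0.135.
Under exogeneity alone the bounds on PN are max{0,(p₁−p₀)/p₁} ≤ PN ≤ min{1,(1−p₀)/p₁}.
  lower = (p₁ − p₀)/p₁ = 0.37 / 0.505 ≈ 0.7327
  upper = min{1, (1 − p₀)/p₁} = 0.865 / 0.505 ≈ 1.7129 → capped at 1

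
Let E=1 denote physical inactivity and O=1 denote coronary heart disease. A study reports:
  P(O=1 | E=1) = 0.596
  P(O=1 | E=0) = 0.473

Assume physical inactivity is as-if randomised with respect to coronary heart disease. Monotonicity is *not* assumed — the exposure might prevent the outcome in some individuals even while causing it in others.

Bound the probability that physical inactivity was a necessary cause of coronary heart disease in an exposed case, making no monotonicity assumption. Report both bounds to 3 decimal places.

0.206 ≤ PN ≤ 0.884

Let p₁ = 0.596, p₀ = 0.473.
Under exogeneity alone the bounds on PN are max{0,(p₁−p₀)/p₁} ≤ PN ≤ min{1,(1−p₀)/p₁}.
  lower = (p₁ − p₀)/p₁ = 0.123 / 0.596 ≈ 0.2064
  upper = min{1, (1 − p₀)/p₁} = 0.527 / 0.596 ≈ 0.8842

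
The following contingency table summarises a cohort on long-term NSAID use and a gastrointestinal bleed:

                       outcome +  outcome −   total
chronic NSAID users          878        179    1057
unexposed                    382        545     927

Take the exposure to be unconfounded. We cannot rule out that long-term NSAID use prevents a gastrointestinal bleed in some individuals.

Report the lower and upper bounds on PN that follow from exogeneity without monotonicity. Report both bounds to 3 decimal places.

0.504 ≤ PN ≤ 0.708

p₁ = P(outcome | exposed) = 878/1057 = 0.83065
p₀ = P(outcome | unexposed) = 382/927 = 0.41208
Under exogeneity alone the bounds on PN are max{0,(p₁−p₀)/p₁} ≤ PN ≤ min{1,(1−p₀)/p₁}.
  lower = (p₁ − p₀)/p₁ = 0.41857 / 0.83065 ≈ 0.5039
  upper = min{1, (1 − p₀)/p₁} = 0.58792 / 0.83065 ≈ 0.7078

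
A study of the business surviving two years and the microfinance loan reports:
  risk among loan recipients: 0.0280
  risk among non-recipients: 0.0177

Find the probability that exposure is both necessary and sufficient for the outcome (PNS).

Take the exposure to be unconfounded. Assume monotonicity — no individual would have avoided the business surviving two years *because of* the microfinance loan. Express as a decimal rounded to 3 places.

PNS ≈ 0.010

Let p₁ = 0.028, p₀ = 0.0177.
Under exogeneity and monotonicity, PNS = p₁ − p₀.
PNS = 0.028 − 0.0177 = 0.0103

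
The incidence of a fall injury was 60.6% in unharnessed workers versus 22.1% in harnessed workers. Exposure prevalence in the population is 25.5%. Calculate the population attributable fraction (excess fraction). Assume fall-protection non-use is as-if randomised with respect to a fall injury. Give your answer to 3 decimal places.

p₁ = 0.606, p₀ = 0.221.
Overall risk P(Y=1) = π·p₁ + (1−π)·p₀ = 0.255×0.606 + 0.745×0.221 = 0.31917.
Under exogeneity, PAF = [P(Y=1) − p₀] / P(Y=1).
PAF = (0.31917 − 0.221) / 0.31917 ≈ 0.3076

PAF ≈ 0.308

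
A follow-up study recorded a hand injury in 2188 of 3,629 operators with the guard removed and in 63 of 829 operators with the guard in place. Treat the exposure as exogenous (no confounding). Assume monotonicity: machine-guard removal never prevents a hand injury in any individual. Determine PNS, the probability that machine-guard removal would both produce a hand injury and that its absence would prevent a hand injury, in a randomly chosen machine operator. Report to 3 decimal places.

p₁ = P(outcome | exposed) = 2188/3629 = 0.60292
p₀ = P(outcome | unexposed) = 63/829 = 0.075995
Under exogeneity and monotonicity, PNS = p₁ − p₀.
PNS = 0.60292 − 0.075995 = 0.52693

PNS ≈ 0.527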